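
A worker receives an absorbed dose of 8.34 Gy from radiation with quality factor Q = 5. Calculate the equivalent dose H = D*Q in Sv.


H = D * Q
H = 8.34 * 5
H = 41.700 Sv

41.700


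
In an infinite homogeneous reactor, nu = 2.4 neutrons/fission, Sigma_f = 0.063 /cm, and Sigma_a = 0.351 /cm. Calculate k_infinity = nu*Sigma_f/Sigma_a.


k_inf = nu * Sigma_f / Sigma_a
k_inf = 2.4 * 0.063 / 0.351
k_inf = 0.43077

0.43077


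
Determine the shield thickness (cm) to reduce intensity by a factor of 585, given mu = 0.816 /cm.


x = ln(factor) / mu
x = ln(585) / 0.816
x = 7.8083 cm

7.8083


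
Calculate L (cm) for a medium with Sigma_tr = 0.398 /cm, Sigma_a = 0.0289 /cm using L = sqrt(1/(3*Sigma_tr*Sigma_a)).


D = 1 / (3 * Sigma_tr) = 1 / (3 * 0.398) = 0.8375209 cm
L = sqrt(D / Sigma_a)
L = sqrt(0.8375209 / 0.0289)
L = 5.3833 cm

5.3833


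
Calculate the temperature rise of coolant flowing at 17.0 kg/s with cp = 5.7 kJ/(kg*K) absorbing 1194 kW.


dT = Q / (m_dot * cp)
dT = 1194 / (17.0 * 5.7)
dT = 12.322 C

12.322


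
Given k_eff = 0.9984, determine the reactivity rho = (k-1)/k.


rho = (k_eff - 1) / k_eff
rho = (0.9984 - 1) / 0.9984
rho = -0.0016026

-0.0016026


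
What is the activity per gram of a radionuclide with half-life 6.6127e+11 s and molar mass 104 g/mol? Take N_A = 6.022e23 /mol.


lambda = ln(2) / t_half = ln(2) / 6.6127e+11 = 1.048206e-12 /s
SA = lambda * N_A / M
SA = 1.048206e-12 * 6.022e23 / 104
SA = 6.0695e+09 Bq/g

6.0695e+09


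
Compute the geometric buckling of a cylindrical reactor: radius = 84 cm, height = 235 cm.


B^2 = (2.405/R)^2 + (pi/H)^2
B^2 = (2.405/84)^2 + (pi/235)^2
B^2 = 9.9845e-04 /cm^2

9.9845e-04


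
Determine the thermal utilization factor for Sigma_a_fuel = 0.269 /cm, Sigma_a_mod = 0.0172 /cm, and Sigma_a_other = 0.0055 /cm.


f = Sigma_a_fuel / (Sigma_a_fuel + Sigma_a_mod + Sigma_a_other)
f = 0.269 / (0.269 + 0.0172 + 0.0055)
f = 0.92218

0.92218


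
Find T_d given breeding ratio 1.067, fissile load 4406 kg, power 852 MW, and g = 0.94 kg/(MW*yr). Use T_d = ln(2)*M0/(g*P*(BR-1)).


Breeding gain G = BR - 1 = 1.067 - 1 = 0.067
Fissile production rate = g * P * G = 0.94 * 852 * 0.067 = 53.65896 kg/yr
T_d = ln(2) * M0 / (g * P * G)
T_d = ln(2) * 4406 / 53.65896 = 56.915 yr

56.915


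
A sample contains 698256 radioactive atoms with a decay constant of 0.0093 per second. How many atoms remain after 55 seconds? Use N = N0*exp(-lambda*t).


N = N0 * exp(-lambda * t)
N = 698256 * exp(-0.0093 * 55)
N = 418671

418671


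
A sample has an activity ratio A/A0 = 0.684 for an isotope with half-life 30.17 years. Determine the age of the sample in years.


lambda = ln(2) / t_half = ln(2) / 30.17 = 0.02297472 /yr
t = -ln(A/A0) / lambda
t = -ln(0.684) / 0.02297472
t = 16.531 yr

16.531


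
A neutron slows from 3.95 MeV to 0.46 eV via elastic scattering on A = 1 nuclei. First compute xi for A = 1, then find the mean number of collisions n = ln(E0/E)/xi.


xi = 1 + (A-1)^2/(2A)*ln((A-1)/(A+1)) = 1 (for A = 1)
n = ln(E0/E) / xi
n = ln(3.95e6 / 0.46) / 1
n = ln(8.586957e+06) / 1 = 15.966

15.966


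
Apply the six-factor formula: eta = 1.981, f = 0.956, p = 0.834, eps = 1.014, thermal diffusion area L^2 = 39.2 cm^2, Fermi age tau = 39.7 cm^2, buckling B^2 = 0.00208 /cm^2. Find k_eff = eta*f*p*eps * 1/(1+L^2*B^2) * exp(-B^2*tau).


k_inf = eta*f*p*eps = 1.981*0.956*0.834*1.014 = 1.601572
P_TNL = 1/(1 + L^2*B^2) = 1/(1 + 39.2*0.00208) = 0.9246109
P_FNL = exp(-B^2*tau) = exp(-0.00208*39.7) = 0.9207415
k_eff = k_inf * P_TNL * P_FNL = 1.601572 * 0.9246109 * 0.9207415
k_eff = 1.3635

1.3635


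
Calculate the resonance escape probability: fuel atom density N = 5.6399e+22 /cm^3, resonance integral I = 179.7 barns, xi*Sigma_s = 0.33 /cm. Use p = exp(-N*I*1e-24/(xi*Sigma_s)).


p = exp(-N * I * 1e-24 / (xi*Sigma_s))
p = exp(-5.6399e+22 * 179.7 * 1e-24 / 0.33)
p = 4.5923e-14

4.5923e-14


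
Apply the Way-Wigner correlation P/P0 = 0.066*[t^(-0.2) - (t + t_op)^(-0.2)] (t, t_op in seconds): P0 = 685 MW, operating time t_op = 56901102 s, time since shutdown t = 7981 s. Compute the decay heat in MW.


P/P0 = 0.066 * [t^(-0.2) - (t + t_op)^(-0.2)]
P/P0 = 0.066 * [7981^(-0.2) - (7981 + 56901102)^(-0.2)]
P/P0 = 0.066 * [0.1658015 - 0.02811666] = 0.009087199
P = 685 * 0.009087199 = 6.2247 MW

6.2247


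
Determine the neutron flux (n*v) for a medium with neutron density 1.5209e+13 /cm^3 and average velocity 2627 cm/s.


phi = n * v
phi = 1.5209e+13 * 2627
phi = 3.9954e+16 /cm^2/s

3.9954e+16


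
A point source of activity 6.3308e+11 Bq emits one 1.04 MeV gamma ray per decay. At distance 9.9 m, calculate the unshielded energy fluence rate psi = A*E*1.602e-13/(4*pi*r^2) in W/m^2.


psi = A * E * 1.602e-13 / (4*pi*r^2)
psi = 6.3308e+11 * 1.04 * 1.602e-13 / (4*pi*9.9^2)
psi = 8.5640e-05 W/m^2

8.5640e-05


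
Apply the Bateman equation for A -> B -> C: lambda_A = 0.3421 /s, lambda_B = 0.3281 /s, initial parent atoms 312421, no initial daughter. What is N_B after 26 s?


N_B(t) = lambda_A * N_A0 / (lambda_B - lambda_A) * [exp(-lambda_A*t) - exp(-lambda_B*t)]
exp(-0.3421*26) = 1.371274e-04; exp(-0.3281*26) = 1.973365e-04
N_B = 0.3421 * 312421 / (0.3281 - 0.3421) * (1.371274e-04 - 1.973365e-04)
N_B = 459.65

459.65


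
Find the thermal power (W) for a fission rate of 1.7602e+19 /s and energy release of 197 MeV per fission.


P = fission_rate * E_MeV * 1.602e-13
P = 1.7602e+19 * 197 * 1.602e-13
P = 5.5551e+08 W

5.5551e+08


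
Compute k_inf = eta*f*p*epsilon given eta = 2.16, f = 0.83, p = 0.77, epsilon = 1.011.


k_inf = eta * f * p * epsilon
k_inf = 2.16 * 0.83 * 0.77 * 1.011
k_inf = 1.3956

1.3956


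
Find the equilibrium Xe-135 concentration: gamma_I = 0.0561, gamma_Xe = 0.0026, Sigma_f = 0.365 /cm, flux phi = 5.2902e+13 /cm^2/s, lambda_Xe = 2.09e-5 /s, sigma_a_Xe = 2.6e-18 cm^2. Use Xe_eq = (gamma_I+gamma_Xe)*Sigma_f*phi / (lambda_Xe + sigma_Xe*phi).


Xe_eq = (gamma_I + gamma_Xe) * Sigma_f * phi / (lambda_Xe + sigma_Xe * phi)
Numerator = (0.0561 + 0.0026) * 0.365 * 5.2902e+13 = 1.133452e+12
Denominator = 2.09e-5 + 2.6e-18 * 5.2902e+13 = 1.584452e-04
Xe_eq = 1.133452e+12 / 1.584452e-04 = 7.1536e+15 /cm^3

7.1536e+15


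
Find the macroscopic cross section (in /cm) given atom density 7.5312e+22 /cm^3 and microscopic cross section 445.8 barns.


Sigma = N * sigma_barns * 1e-24
Sigma = 7.5312e+22 * 445.8 * 1e-24
Sigma = 33.574 /cm

33.574


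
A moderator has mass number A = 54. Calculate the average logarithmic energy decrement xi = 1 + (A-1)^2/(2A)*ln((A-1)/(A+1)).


xi = 1 + (A-1)^2/(2A) * ln((A-1)/(A+1))
xi = 1 + (54-1)^2/(2*54) * ln((54-1)/(54 +1))
xi = 0.036584

0.036584


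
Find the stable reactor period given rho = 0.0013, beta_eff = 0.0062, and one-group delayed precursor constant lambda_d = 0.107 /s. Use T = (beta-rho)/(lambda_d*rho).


T = (beta - rho) / (lambda_d * rho)
T = (0.0062 - 0.0013) / (0.107 * 0.0013)
T = 35.226 s

35.226


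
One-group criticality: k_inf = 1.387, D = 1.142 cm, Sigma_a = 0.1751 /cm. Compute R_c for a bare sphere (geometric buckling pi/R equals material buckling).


L^2 = D / Sigma_a = 1.142 / 0.1751 = 6.521987 cm^2
B_m^2 = (k_inf - 1) / L^2 = (1.387 - 1) / 6.521987 = 0.05933774 /cm^2
For a bare sphere: B_g = pi/R, so R_c = pi / sqrt(B_m^2)
R_c = pi / sqrt(0.05933774) = 12.897 cm

12.897


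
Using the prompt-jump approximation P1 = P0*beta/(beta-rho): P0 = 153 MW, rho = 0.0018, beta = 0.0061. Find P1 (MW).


P1/P0 = beta / (beta - rho)
P1/P0 = 0.0061 / (0.0061 - 0.0018) = 1.418605
P1 = 153 * 1.418605 = 217.05 MW

217.05


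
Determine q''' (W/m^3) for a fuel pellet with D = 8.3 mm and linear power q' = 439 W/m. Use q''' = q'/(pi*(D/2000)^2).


r = D / 2 / 1000 = 8.3 / 2 / 1000 = 0.00415 m
q''' = q' / (pi * r^2)
q''' = 439 / (pi * 0.00415^2)
q''' = 8.1137e+06 W/m^3

8.1137e+06


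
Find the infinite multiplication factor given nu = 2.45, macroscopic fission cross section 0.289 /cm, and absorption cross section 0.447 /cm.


k_inf = nu * Sigma_f / Sigma_a
k_inf = 2.45 * 0.289 / 0.447
k_inf = 1.5840

1.5840


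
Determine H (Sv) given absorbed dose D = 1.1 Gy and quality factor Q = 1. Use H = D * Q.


H = D * Q
H = 1.1 * 1
H = 1.1000 Sv

1.1000


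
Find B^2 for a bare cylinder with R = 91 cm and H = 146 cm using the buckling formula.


B^2 = (2.405/R)^2 + (pi/H)^2
B^2 = (2.405/91)^2 + (pi/146)^2
B^2 = 0.0011615 /cm^2

0.0011615


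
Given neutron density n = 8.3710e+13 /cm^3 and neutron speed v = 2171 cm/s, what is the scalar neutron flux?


phi = n * v
phi = 8.3710e+13 * 2171
phi = 1.8173e+17 /cm^2/s

1.8173e+17


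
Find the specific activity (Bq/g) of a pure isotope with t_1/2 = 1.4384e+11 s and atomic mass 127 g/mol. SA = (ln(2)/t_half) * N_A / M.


lambda = ln(2) / t_half = ln(2) / 1.4384e+11 = 4.818876e-12 /s
SA = lambda * N_A / M
SA = 4.818876e-12 * 6.022e23 / 127
SA = 2.2850e+10 Bq/g

2.2850e+10


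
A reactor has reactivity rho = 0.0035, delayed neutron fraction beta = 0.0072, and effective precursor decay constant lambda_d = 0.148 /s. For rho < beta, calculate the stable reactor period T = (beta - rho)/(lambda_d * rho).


T = (beta - rho) / (lambda_d * rho)
T = (0.0072 - 0.0035) / (0.148 * 0.0035)
T = 7.1429 s

7.1429


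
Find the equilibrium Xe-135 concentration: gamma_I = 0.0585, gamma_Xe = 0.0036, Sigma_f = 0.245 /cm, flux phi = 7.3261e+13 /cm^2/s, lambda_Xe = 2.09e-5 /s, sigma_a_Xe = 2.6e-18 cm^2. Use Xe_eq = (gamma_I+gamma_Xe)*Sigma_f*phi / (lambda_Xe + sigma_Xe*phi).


Xe_eq = (gamma_I + gamma_Xe) * Sigma_f * phi / (lambda_Xe + sigma_Xe * phi)
Numerator = (0.0585 + 0.0036) * 0.245 * 7.3261e+13 = 1.114629e+12
Denominator = 2.09e-5 + 2.6e-18 * 7.3261e+13 = 2.113786e-04
Xe_eq = 1.114629e+12 / 2.113786e-04 = 5.2731e+15 /cm^3

5.2731e+15


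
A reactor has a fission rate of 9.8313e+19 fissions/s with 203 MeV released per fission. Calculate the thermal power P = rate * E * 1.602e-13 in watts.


P = fission_rate * E_MeV * 1.602e-13
P = 9.8313e+19 * 203 * 1.602e-13
P = 3.1972e+09 W

3.1972e+09


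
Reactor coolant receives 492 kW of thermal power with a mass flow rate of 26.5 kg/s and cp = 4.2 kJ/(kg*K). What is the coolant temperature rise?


dT = Q / (m_dot * cp)
dT = 492 / (26.5 * 4.2)
dT = 4.4205 C

4.4205


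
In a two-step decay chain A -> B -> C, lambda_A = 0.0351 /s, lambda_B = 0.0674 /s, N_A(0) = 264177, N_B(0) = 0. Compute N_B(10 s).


N_B(t) = lambda_A * N_A0 / (lambda_B - lambda_A) * [exp(-lambda_A*t) - exp(-lambda_B*t)]
exp(-0.0351*10) = 0.7039838; exp(-0.0674*10) = 0.5096658
N_B = 0.0351 * 264177 / (0.0674 - 0.0351) * (0.7039838 - 0.5096658)
N_B = 55784

55784


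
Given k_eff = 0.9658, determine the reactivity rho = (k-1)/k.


rho = (k_eff - 1) / k_eff
rho = (0.9658 - 1) / 0.9658
rho = -0.035411

-0.035411


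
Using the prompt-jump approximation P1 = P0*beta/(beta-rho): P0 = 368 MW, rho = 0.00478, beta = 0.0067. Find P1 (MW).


P1/P0 = beta / (beta - rho)
P1/P0 = 0.0067 / (0.0067 - 0.00478) = 3.489583
P1 = 368 * 3.489583 = 1284.2 MW

1284.2


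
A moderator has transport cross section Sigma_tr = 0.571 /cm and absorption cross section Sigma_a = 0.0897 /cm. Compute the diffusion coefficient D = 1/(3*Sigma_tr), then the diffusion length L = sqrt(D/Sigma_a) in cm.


D = 1 / (3 * Sigma_tr) = 1 / (3 * 0.571) = 0.5837712 cm
L = sqrt(D / Sigma_a)
L = sqrt(0.5837712 / 0.0897)
L = 2.5511 cm

2.5511


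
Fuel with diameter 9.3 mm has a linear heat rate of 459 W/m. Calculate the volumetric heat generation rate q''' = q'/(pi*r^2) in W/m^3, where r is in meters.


r = D / 2 / 1000 = 9.3 / 2 / 1000 = 0.00465 m
q''' = q' / (pi * r^2)
q''' = 459 / (pi * 0.00465^2)
q''' = 6.7570e+06 W/m^3

6.7570e+06


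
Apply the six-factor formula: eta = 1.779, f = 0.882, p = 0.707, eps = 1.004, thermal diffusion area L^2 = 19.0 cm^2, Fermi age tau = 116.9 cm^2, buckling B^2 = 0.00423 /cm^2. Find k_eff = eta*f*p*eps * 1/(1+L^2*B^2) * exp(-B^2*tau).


k_inf = eta*f*p*eps = 1.779*0.882*0.707*1.004 = 1.113775
P_TNL = 1/(1 + L^2*B^2) = 1/(1 + 19.0*0.00423) = 0.9256088
P_FNL = exp(-B^2*tau) = exp(-0.00423*116.9) = 0.6098837
k_eff = k_inf * P_TNL * P_FNL = 1.113775 * 0.9256088 * 0.6098837
k_eff = 0.62874

0.62874


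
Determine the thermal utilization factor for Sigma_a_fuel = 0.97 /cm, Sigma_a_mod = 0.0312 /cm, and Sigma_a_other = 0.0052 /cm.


f = Sigma_a_fuel / (Sigma_a_fuel + Sigma_a_mod + Sigma_a_other)
f = 0.97 / (0.97 + 0.0312 + 0.0052)
f = 0.96383

0.96383


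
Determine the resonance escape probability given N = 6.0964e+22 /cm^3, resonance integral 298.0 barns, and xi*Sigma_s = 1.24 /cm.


p = exp(-N * I * 1e-24 / (xi*Sigma_s))
p = exp(-6.0964e+22 * 298.0 * 1e-24 / 1.24)
p = 4.3365e-07

4.3365e-07


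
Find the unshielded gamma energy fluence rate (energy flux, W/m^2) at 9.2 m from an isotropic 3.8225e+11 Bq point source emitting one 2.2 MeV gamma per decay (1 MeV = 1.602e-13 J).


psi = A * E * 1.602e-13 / (4*pi*r^2)
psi = 3.8225e+11 * 2.2 * 1.602e-13 / (4*pi*9.2^2)
psi = 1.2666e-04 W/m^2

1.2666e-04


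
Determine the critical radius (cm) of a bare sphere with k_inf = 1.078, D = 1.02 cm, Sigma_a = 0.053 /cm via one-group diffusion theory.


L^2 = D / Sigma_a = 1.02 / 0.053 = 19.24528 cm^2
B_m^2 = (k_inf - 1) / L^2 = (1.078 - 1) / 19.24528 = 0.004052942 /cm^2
For a bare sphere: B_g = pi/R, so R_c = pi / sqrt(B_m^2)
R_c = pi / sqrt(0.004052942) = 49.347 cm

49.347


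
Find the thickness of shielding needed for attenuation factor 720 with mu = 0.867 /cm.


x = ln(factor) / mu
x = ln(720) / 0.867
x = 7.5885 cm

7.5885


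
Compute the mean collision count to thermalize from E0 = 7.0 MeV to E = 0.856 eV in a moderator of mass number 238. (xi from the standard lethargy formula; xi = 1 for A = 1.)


xi = 1 + (A-1)^2/(2A)*ln((A-1)/(A+1)) = 0.008379872 (for A = 238)
n = ln(E0/E) / xi
n = ln(7.0e6 / 0.856) / 0.008379872
n = ln(8.177570e+06) / 0.008379872 = 1899.4

1899.4


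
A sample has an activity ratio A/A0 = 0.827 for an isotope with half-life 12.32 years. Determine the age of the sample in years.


lambda = ln(2) / t_half = ln(2) / 12.32 = 0.05626195 /yr
t = -ln(A/A0) / lambda
t = -ln(0.827) / 0.05626195
t = 3.3762 yr

3.3762


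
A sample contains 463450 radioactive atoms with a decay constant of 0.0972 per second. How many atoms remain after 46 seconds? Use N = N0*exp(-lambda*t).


N = N0 * exp(-lambda * t)
N = 463450 * exp(-0.0972 * 46)
N = 5298.9

5298.9


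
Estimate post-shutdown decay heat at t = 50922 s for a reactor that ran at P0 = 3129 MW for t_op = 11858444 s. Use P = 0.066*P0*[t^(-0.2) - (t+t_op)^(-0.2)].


P/P0 = 0.066 * [t^(-0.2) - (t + t_op)^(-0.2)]
P/P0 = 0.066 * [50922^(-0.2) - (50922 + 11858444)^(-0.2)]
P/P0 = 0.066 * [0.1144508 - 0.03844344] = 0.005016486
P = 3129 * 0.005016486 = 15.697 MW

15.697


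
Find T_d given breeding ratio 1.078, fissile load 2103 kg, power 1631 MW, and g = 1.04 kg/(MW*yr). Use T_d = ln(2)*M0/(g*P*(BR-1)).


Breeding gain G = BR - 1 = 1.078 - 1 = 0.078
Fissile production rate = g * P * G = 1.04 * 1631 * 0.078 = 132.30672 kg/yr
T_d = ln(2) * M0 / (g * P * G)
T_d = ln(2) * 2103 / 132.30672 = 11.017 yr

11.017


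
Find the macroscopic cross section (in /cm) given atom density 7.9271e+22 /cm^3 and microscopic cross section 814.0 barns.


Sigma = N * sigma_barns * 1e-24
Sigma = 7.9271e+22 * 814.0 * 1e-24
Sigma = 64.527 /cm

64.527


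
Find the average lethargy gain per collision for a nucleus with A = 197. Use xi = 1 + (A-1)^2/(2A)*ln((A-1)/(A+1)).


xi = 1 + (A-1)^2/(2A) * ln((A-1)/(A+1))
xi = 1 + (197-1)^2/(2*197) * ln((197-1)/(197 +1))
xi = 0.010118

0.010118


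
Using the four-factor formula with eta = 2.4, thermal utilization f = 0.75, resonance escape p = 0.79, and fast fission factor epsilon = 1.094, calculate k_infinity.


k_inf = eta * f * p * epsilon
k_inf = 2.4 * 0.75 * 0.79 * 1.094
k_inf = 1.5557

1.5557


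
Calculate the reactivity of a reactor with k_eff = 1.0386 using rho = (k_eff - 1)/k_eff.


rho = (k_eff - 1) / k_eff
rho = (1.0386 - 1) / 1.0386
rho = 0.037165

0.037165


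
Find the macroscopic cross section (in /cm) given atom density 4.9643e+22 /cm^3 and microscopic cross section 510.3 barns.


Sigma = N * sigma_barns * 1e-24
Sigma = 4.9643e+22 * 510.3 * 1e-24
Sigma = 25.333 /cm

25.333


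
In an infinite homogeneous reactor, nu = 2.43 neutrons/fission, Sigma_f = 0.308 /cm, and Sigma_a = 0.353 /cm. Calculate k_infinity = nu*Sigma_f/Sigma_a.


k_inf = nu * Sigma_f / Sigma_a
k_inf = 2.43 * 0.308 / 0.353
k_inf = 2.1202

2.1202


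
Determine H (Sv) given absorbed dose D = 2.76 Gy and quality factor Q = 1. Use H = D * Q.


H = D * Q
H = 2.76 * 1
H = 2.7600 Sv

2.7600


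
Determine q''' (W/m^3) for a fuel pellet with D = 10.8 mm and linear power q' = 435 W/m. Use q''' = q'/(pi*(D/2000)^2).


r = D / 2 / 1000 = 10.8 / 2 / 1000 = 0.0054 m
q''' = q' / (pi * r^2)
q''' = 435 / (pi * 0.0054^2)
q''' = 4.7484e+06 W/m^3

4.7484e+06


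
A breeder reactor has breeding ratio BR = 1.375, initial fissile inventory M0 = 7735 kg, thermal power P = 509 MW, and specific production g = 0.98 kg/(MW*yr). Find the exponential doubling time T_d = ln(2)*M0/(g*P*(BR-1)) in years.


Breeding gain G = BR - 1 = 1.375 - 1 = 0.375
Fissile production rate = g * P * G = 0.98 * 509 * 0.375 = 187.0575 kg/yr
T_d = ln(2) * M0 / (g * P * G)
T_d = ln(2) * 7735 / 187.0575 = 28.662 yr

28.662


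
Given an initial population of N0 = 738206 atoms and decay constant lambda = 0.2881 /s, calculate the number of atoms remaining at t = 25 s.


N = N0 * exp(-lambda * t)
N = 738206 * exp(-0.2881 * 25)
N = 549.76

549.76


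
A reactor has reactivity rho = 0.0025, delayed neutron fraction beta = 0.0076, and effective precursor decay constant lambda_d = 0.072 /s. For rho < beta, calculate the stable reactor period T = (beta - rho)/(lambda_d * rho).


T = (beta - rho) / (lambda_d * rho)
T = (0.0076 - 0.0025) / (0.072 * 0.0025)
T = 28.333 s

28.333


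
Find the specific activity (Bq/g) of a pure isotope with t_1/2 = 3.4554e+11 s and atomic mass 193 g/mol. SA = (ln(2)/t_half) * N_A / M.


lambda = ln(2) / t_half = ln(2) / 3.4554e+11 = 2.005982e-12 /s
SA = lambda * N_A / M
SA = 2.005982e-12 * 6.022e23 / 193
SA = 6.2591e+09 Bq/g

6.2591e+09


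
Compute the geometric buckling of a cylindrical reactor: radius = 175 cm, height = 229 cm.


B^2 = (2.405/R)^2 + (pi/H)^2
B^2 = (2.405/175)^2 + (pi/229)^2
B^2 = 3.7707e-04 /cm^2

3.7707e-04


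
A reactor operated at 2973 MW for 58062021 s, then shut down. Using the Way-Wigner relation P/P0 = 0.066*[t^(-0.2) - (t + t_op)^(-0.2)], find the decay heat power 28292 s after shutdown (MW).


P/P0 = 0.066 * [t^(-0.2) - (t + t_op)^(-0.2)]
P/P0 = 0.066 * [28292^(-0.2) - (28292 + 58062021)^(-0.2)]
P/P0 = 0.066 * [0.1287263 - 0.02800137] = 0.006647845
P = 2973 * 0.006647845 = 19.764 MW

19.764


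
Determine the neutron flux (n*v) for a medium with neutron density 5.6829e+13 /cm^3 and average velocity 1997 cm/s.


phi = n * v
phi = 5.6829e+13 * 1997
phi = 1.1349e+17 /cm^2/s

1.1349e+17


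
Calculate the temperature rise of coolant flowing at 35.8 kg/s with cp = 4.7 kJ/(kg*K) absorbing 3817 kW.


dT = Q / (m_dot * cp)
dT = 3817 / (35.8 * 4.7)
dT = 22.685 C

22.685


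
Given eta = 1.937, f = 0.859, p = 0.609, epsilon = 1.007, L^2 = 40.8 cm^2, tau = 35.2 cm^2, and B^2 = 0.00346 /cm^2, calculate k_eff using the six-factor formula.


k_inf = eta*f*p*eps = 1.937*0.859*0.609*1.007 = 1.020398
P_TNL = 1/(1 + L^2*B^2) = 1/(1 + 40.8*0.00346) = 0.8762952
P_FNL = exp(-B^2*tau) = exp(-0.00346*35.2) = 0.8853325
k_eff = k_inf * P_TNL * P_FNL = 1.020398 * 0.8762952 * 0.8853325
k_eff = 0.79164

0.79164


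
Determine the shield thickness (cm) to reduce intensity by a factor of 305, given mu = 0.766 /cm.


x = ln(factor) / mu
x = ln(305) / 0.766
x = 7.4678 cm

7.4678


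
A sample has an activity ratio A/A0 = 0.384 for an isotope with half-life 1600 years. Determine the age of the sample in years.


lambda = ln(2) / t_half = ln(2) / 1600 = 4.332170e-04 /yr
t = -ln(A/A0) / lambda
t = -ln(0.384) / 4.332170e-04
t = 2209.3 yr

2209.3


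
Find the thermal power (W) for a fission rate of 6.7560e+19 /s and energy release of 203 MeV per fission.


P = fission_rate * E_MeV * 1.602e-13
P = 6.7560e+19 * 203 * 1.602e-13
P = 2.1971e+09 W

2.1971e+09


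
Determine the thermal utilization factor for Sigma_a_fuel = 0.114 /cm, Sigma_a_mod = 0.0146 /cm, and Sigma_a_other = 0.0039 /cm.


f = Sigma_a_fuel / (Sigma_a_fuel + Sigma_a_mod + Sigma_a_other)
f = 0.114 / (0.114 + 0.0146 + 0.0039)
f = 0.86038

0.86038


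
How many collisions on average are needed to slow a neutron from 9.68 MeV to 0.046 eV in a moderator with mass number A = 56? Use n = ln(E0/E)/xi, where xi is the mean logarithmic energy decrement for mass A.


xi = 1 + (A-1)^2/(2A)*ln((A-1)/(A+1)) = 0.03529286 (for A = 56)
n = ln(E0/E) / xi
n = ln(9.68e6 / 0.046) / 0.03529286
n = ln(2.104348e+08) / 0.03529286 = 543.02

543.02


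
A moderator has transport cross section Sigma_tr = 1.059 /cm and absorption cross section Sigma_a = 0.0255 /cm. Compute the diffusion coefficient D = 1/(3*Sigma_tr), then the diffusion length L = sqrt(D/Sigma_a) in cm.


D = 1 / (3 * Sigma_tr) = 1 / (3 * 1.059) = 0.3147624 cm
L = sqrt(D / Sigma_a)
L = sqrt(0.3147624 / 0.0255)
L = 3.5133 cm

3.5133


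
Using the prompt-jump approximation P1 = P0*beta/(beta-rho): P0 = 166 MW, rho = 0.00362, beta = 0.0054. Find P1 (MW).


P1/P0 = beta / (beta - rho)
P1/P0 = 0.0054 / (0.0054 - 0.00362) = 3.033708
P1 = 166 * 3.033708 = 503.60 MW

503.60


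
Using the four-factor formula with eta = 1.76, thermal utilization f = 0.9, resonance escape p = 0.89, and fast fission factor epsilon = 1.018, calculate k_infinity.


k_inf = eta * f * p * epsilon
k_inf = 1.76 * 0.9 * 0.89 * 1.018
k_inf = 1.4351

1.4351


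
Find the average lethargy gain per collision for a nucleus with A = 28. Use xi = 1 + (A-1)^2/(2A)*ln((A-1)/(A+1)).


xi = 1 + (A-1)^2/(2A) * ln((A-1)/(A+1))
xi = 1 + (28-1)^2/(2*28) * ln((28-1)/(28 +1))
xi = 0.069757

0.069757


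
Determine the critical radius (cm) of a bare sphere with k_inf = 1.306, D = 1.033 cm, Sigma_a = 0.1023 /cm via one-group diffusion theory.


L^2 = D / Sigma_a = 1.033 / 0.1023 = 10.09775 cm^2
B_m^2 = (k_inf - 1) / L^2 = (1.306 - 1) / 10.09775 = 0.03030378 /cm^2
For a bare sphere: B_g = pi/R, so R_c = pi / sqrt(B_m^2)
R_c = pi / sqrt(0.03030378) = 18.047 cm

18.047


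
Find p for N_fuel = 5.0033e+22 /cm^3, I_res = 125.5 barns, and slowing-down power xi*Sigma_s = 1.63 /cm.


p = exp(-N * I * 1e-24 / (xi*Sigma_s))
p = exp(-5.0033e+22 * 125.5 * 1e-24 / 1.63)
p = 0.021232

0.021232


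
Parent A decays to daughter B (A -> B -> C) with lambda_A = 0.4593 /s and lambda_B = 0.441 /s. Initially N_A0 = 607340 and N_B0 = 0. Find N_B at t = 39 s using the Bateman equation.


N_B(t) = lambda_A * N_A0 / (lambda_B - lambda_A) * [exp(-lambda_A*t) - exp(-lambda_B*t)]
exp(-0.4593*39) = 1.661932e-08; exp(-0.441*39) = 3.392886e-08
N_B = 0.4593 * 607340 / (0.441 - 0.4593) * (1.661932e-08 - 3.392886e-08)
N_B = 0.26385

0.26385


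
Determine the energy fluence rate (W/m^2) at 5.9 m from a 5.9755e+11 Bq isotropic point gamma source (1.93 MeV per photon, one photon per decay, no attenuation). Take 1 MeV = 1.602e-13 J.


psi = A * E * 1.602e-13 / (4*pi*r^2)
psi = 5.9755e+11 * 1.93 * 1.602e-13 / (4*pi*5.9^2)
psi = 4.2236e-04 W/m^2

4.2236e-04


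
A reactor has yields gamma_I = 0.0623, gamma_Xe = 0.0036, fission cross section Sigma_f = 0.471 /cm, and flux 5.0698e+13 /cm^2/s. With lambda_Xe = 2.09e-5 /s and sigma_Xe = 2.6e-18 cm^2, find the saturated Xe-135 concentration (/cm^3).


Xe_eq = (gamma_I + gamma_Xe) * Sigma_f * phi / (lambda_Xe + sigma_Xe * phi)
Numerator = (0.0623 + 0.0036) * 0.471 * 5.0698e+13 = 1.573610e+12
Denominator = 2.09e-5 + 2.6e-18 * 5.0698e+13 = 1.527148e-04
Xe_eq = 1.573610e+12 / 1.527148e-04 = 1.0304e+16 /cm^3

1.0304e+16


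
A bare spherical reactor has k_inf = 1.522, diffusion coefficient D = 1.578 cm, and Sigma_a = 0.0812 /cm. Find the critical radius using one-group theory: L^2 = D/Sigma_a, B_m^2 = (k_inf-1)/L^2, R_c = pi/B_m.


L^2 = D / Sigma_a = 1.578 / 0.0812 = 19.43350 cm^2
B_m^2 = (k_inf - 1) / L^2 = (1.522 - 1) / 19.43350 = 0.02686083 /cm^2
For a bare sphere: B_g = pi/R, so R_c = pi / sqrt(B_m^2)
R_c = pi / sqrt(0.02686083) = 19.169 cm

19.169


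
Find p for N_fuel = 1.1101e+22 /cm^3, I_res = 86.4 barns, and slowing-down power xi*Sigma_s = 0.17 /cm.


p = exp(-N * I * 1e-24 / (xi*Sigma_s))
p = exp(-1.1101e+22 * 86.4 * 1e-24 / 0.17)
p = 0.0035461

0.0035461


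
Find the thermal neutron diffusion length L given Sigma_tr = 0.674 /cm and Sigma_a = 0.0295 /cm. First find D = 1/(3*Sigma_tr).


D = 1 / (3 * Sigma_tr) = 1 / (3 * 0.674) = 0.4945598 cm
L = sqrt(D / Sigma_a)
L = sqrt(0.4945598 / 0.0295)
L = 4.0945 cm

4.0945


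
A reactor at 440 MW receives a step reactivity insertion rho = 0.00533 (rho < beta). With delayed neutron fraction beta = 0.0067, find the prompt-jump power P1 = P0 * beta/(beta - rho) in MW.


P1/P0 = beta / (beta - rho)
P1/P0 = 0.0067 / (0.0067 - 0.00533) = 4.890511
P1 = 440 * 4.890511 = 2151.8 MW

2151.8


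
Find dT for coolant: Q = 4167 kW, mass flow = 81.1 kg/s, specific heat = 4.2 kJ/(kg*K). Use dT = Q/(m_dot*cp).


dT = Q / (m_dot * cp)
dT = 4167 / (81.1 * 4.2)
dT = 12.234 C

12.234


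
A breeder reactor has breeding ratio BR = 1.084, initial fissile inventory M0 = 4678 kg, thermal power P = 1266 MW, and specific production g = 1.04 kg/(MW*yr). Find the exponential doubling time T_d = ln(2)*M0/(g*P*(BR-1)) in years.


Breeding gain G = BR - 1 = 1.084 - 1 = 0.084
Fissile production rate = g * P * G = 1.04 * 1266 * 0.084 = 110.59776 kg/yr
T_d = ln(2) * M0 / (g * P * G)
T_d = ln(2) * 4678 / 110.59776 = 29.318 yr

29.318


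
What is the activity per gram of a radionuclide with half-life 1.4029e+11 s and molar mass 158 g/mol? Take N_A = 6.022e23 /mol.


lambda = ln(2) / t_half = ln(2) / 1.4029e+11 = 4.940817e-12 /s
SA = lambda * N_A / M
SA = 4.940817e-12 * 6.022e23 / 158
SA = 1.8831e+10 Bq/g

1.8831e+10


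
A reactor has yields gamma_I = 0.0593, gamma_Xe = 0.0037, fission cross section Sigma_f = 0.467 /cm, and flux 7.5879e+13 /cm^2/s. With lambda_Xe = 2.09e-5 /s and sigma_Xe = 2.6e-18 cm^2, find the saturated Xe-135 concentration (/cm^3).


Xe_eq = (gamma_I + gamma_Xe) * Sigma_f * phi / (lambda_Xe + sigma_Xe * phi)
Numerator = (0.0593 + 0.0037) * 0.467 * 7.5879e+13 = 2.232436e+12
Denominator = 2.09e-5 + 2.6e-18 * 7.5879e+13 = 2.181854e-04
Xe_eq = 2.232436e+12 / 2.181854e-04 = 1.0232e+16 /cm^3

1.0232e+16


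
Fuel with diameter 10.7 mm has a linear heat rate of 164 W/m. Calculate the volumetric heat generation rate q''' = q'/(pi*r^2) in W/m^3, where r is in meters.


r = D / 2 / 1000 = 10.7 / 2 / 1000 = 0.00535 m
q''' = q' / (pi * r^2)
q''' = 164 / (pi * 0.00535^2)
q''' = 1.8238e+06 W/m^3

1.8238e+06


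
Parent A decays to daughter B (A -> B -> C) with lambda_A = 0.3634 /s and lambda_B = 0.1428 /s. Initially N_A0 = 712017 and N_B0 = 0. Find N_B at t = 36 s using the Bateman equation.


N_B(t) = lambda_A * N_A0 / (lambda_B - lambda_A) * [exp(-lambda_A*t) - exp(-lambda_B*t)]
exp(-0.3634*36) = 2.081545e-06; exp(-0.1428*36) = 0.005853005
N_B = 0.3634 * 712017 / (0.1428 - 0.3634) * (2.081545e-06 - 0.005853005)
N_B = 6862.7

6862.7


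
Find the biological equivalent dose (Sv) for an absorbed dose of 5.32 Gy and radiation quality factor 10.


H = D * Q
H = 5.32 * 10
H = 53.200 Sv

53.200


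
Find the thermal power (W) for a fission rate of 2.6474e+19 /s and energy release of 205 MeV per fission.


P = fission_rate * E_MeV * 1.602e-13
P = 2.6474e+19 * 205 * 1.602e-13
P = 8.6943e+08 W

8.6943e+08


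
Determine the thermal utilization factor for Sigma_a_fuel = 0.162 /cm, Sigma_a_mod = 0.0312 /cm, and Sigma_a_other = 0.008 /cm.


f = Sigma_a_fuel / (Sigma_a_fuel + Sigma_a_mod + Sigma_a_other)
f = 0.162 / (0.162 + 0.0312 + 0.008)
f = 0.80517

0.80517


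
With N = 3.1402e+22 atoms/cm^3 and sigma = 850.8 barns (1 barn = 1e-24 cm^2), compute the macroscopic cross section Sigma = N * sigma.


Sigma = N * sigma_barns * 1e-24
Sigma = 3.1402e+22 * 850.8 * 1e-24
Sigma = 26.717 /cm

26.717


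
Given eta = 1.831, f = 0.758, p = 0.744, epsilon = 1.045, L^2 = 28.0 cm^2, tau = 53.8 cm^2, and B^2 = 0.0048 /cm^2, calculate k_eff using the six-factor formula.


k_inf = eta*f*p*eps = 1.831*0.758*0.744*1.045 = 1.079063
P_TNL = 1/(1 + L^2*B^2) = 1/(1 + 28.0*0.0048) = 0.8815233
P_FNL = exp(-B^2*tau) = exp(-0.0048*53.8) = 0.7724098
k_eff = k_inf * P_TNL * P_FNL = 1.079063 * 0.8815233 * 0.7724098
k_eff = 0.73473

0.73473


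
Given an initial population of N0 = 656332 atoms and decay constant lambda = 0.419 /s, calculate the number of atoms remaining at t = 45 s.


N = N0 * exp(-lambda * t)
N = 656332 * exp(-0.419 * 45)
N = 0.0042511

0.0042511


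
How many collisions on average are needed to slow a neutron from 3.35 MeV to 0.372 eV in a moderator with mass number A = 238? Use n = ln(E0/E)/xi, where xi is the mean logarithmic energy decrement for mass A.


xi = 1 + (A-1)^2/(2A)*ln((A-1)/(A+1)) = 0.008379872 (for A = 238)
n = ln(E0/E) / xi
n = ln(3.35e6 / 0.372) / 0.008379872
n = ln(9.005376e+06) / 0.008379872 = 1910.9

1910.9


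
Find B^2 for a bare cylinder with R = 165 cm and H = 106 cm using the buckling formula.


B^2 = (2.405/R)^2 + (pi/H)^2
B^2 = (2.405/165)^2 + (pi/106)^2
B^2 = 0.0010908 /cm^2

0.0010908


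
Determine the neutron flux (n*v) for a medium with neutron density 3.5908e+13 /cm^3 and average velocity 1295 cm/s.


phi = n * v
phi = 3.5908e+13 * 1295
phi = 4.6501e+16 /cm^2/s

4.6501e+16


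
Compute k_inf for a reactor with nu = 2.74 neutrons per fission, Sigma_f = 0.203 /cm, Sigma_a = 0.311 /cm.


k_inf = nu * Sigma_f / Sigma_a
k_inf = 2.74 * 0.203 / 0.311
k_inf = 1.7885

1.7885


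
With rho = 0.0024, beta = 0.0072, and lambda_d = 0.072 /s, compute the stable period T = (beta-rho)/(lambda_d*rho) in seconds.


T = (beta - rho) / (lambda_d * rho)
T = (0.0072 - 0.0024) / (0.072 * 0.0024)
T = 27.778 s

27.778


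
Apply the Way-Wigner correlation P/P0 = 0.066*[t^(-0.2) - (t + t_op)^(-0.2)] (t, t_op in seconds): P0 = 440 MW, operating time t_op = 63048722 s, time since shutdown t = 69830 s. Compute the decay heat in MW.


P/P0 = 0.066 * [t^(-0.2) - (t + t_op)^(-0.2)]
P/P0 = 0.066 * [69830^(-0.2) - (69830 + 63048722)^(-0.2)]
P/P0 = 0.066 * [0.1074463 - 0.02754030] = 0.005273796
P = 440 * 0.005273796 = 2.3205 MW

2.3205


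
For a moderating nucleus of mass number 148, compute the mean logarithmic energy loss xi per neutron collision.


xi = 1 + (A-1)^2/(2A) * ln((A-1)/(A+1))
xi = 1 + (148-1)^2/(2*148) * ln((148-1)/(148 +1))
xi = 0.013453

0.013453


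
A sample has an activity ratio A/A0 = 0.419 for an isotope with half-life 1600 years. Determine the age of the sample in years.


lambda = ln(2) / t_half = ln(2) / 1600 = 4.332170e-04 /yr
t = -ln(A/A0) / lambda
t = -ln(0.419) / 4.332170e-04
t = 2008.0 yr

2008.0


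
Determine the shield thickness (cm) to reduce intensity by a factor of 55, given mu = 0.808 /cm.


x = ln(factor) / mu
x = ln(55) / 0.808
x = 4.9596 cm

4.9596


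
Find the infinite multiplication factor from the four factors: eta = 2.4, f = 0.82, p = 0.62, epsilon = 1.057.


k_inf = eta * f * p * epsilon
k_inf = 2.4 * 0.82 * 0.62 * 1.057
k_inf = 1.2897

1.2897


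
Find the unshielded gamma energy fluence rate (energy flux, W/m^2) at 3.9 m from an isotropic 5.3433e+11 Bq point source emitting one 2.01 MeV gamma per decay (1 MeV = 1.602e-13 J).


psi = A * E * 1.602e-13 / (4*pi*r^2)
psi = 5.3433e+11 * 2.01 * 1.602e-13 / (4*pi*3.9^2)
psi = 9.0018e-04 W/m^2

9.0018e-04


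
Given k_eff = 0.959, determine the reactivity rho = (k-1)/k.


rho = (k_eff - 1) / k_eff
rho = (0.959 - 1) / 0.959
rho = -0.042753

-0.042753


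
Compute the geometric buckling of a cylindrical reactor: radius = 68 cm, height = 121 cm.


B^2 = (2.405/R)^2 + (pi/H)^2
B^2 = (2.405/68)^2 + (pi/121)^2
B^2 = 0.0019250 /cm^2

0.0019250


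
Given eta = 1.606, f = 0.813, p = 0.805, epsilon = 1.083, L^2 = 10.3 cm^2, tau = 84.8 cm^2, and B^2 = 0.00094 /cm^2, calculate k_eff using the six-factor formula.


k_inf = eta*f*p*eps = 1.606*0.813*0.805*1.083 = 1.138310
P_TNL = 1/(1 + L^2*B^2) = 1/(1 + 10.3*0.00094) = 0.9904108
P_FNL = exp(-B^2*tau) = exp(-0.00094*84.8) = 0.9233822
k_eff = k_inf * P_TNL * P_FNL = 1.138310 * 0.9904108 * 0.9233822
k_eff = 1.0410

1.0410


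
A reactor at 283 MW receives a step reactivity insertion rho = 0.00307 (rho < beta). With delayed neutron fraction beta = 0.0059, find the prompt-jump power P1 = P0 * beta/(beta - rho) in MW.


P1/P0 = beta / (beta - rho)
P1/P0 = 0.0059 / (0.0059 - 0.00307) = 2.084806
P1 = 283 * 2.084806 = 590.00 MW

590.00


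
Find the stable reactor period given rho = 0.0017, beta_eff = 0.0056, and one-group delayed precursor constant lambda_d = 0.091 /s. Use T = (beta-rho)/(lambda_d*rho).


T = (beta - rho) / (lambda_d * rho)
T = (0.0056 - 0.0017) / (0.091 * 0.0017)
T = 25.210 s

25.210


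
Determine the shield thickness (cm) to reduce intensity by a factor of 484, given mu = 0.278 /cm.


x = ln(factor) / mu
x = ln(484) / 0.278
x = 22.238 cm

22.238


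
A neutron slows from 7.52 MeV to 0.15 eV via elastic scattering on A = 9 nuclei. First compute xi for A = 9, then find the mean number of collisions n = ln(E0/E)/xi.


xi = 1 + (A-1)^2/(2A)*ln((A-1)/(A+1)) = 0.2066007 (for A = 9)
n = ln(E0/E) / xi
n = ln(7.52e6 / 0.15) / 0.2066007
n = ln(5.013333e+07) / 0.2066007 = 85.819

85.819


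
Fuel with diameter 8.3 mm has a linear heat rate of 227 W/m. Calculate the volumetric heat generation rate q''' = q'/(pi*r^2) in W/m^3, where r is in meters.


r = D / 2 / 1000 = 8.3 / 2 / 1000 = 0.00415 m
q''' = q' / (pi * r^2)
q''' = 227 / (pi * 0.00415^2)
q''' = 4.1955e+06 W/m^3

4.1955e+06


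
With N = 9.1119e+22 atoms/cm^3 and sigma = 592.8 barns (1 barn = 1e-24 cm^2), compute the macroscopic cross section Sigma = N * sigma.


Sigma = N * sigma_barns * 1e-24
Sigma = 9.1119e+22 * 592.8 * 1e-24
Sigma = 54.015 /cm

54.015


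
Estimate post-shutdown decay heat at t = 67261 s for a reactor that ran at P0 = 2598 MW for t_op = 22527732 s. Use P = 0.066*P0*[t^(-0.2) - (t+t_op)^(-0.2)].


P/P0 = 0.066 * [t^(-0.2) - (t + t_op)^(-0.2)]
P/P0 = 0.066 * [67261^(-0.2) - (67261 + 22527732)^(-0.2)]
P/P0 = 0.066 * [0.1082548 - 0.03382187] = 0.004912573
P = 2598 * 0.004912573 = 12.763 MW

12.763


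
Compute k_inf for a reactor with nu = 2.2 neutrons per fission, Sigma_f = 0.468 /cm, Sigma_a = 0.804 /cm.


k_inf = nu * Sigma_f / Sigma_a
k_inf = 2.2 * 0.468 / 0.804
k_inf = 1.2806

1.2806


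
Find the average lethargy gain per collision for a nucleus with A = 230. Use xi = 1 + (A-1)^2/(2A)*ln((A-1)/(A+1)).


xi = 1 + (A-1)^2/(2A) * ln((A-1)/(A+1))
xi = 1 + (230-1)^2/(2*230) * ln((230-1)/(230 +1))
xi = 0.0086705

0.0086705


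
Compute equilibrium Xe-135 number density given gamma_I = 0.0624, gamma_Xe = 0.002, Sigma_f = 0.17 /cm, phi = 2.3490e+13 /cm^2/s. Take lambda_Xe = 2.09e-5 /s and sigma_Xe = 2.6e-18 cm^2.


Xe_eq = (gamma_I + gamma_Xe) * Sigma_f * phi / (lambda_Xe + sigma_Xe * phi)
Numerator = (0.0624 + 0.002) * 0.17 * 2.3490e+13 = 2.571685e+11
Denominator = 2.09e-5 + 2.6e-18 * 2.3490e+13 = 8.197400e-05
Xe_eq = 2.571685e+11 / 8.197400e-05 = 3.1372e+15 /cm^3

3.1372e+15


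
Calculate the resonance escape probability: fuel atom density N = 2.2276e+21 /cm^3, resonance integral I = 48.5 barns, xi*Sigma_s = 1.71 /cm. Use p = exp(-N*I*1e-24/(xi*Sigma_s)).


p = exp(-N * I * 1e-24 / (xi*Sigma_s))
p = exp(-2.2276e+21 * 48.5 * 1e-24 / 1.71)
p = 0.93877

0.93877


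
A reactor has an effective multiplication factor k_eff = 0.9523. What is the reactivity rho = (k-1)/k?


rho = (k_eff - 1) / k_eff
rho = (0.9523 - 1) / 0.9523
rho = -0.050089

-0.050089


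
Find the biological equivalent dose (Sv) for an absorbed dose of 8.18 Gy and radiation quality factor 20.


H = D * Q
H = 8.18 * 20
H = 163.60 Sv

163.60


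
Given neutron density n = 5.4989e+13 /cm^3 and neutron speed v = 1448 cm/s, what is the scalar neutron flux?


phi = n * v
phi = 5.4989e+13 * 1448
phi = 7.9624e+16 /cm^2/s

7.9624e+16


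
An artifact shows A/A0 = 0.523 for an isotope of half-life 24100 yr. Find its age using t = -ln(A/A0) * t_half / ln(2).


lambda = ln(2) / t_half = ln(2) / 24100 = 2.876129e-05 /yr
t = -ln(A/A0) / lambda
t = -ln(0.523) / 2.876129e-05
t = 22536 yr

22536


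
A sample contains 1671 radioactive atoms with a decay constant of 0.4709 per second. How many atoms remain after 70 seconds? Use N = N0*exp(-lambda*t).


N = N0 * exp(-lambda * t)
N = 1671 * exp(-0.4709 * 70)
N = 8.0784e-12

8.0784e-12


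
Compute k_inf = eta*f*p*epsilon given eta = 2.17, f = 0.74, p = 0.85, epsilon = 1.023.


k_inf = eta * f * p * epsilon
k_inf = 2.17 * 0.74 * 0.85 * 1.023
k_inf = 1.3963

1.3963


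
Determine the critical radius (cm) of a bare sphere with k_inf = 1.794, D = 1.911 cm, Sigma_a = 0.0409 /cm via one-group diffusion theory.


L^2 = D / Sigma_a = 1.911 / 0.0409 = 46.72372 cm^2
B_m^2 = (k_inf - 1) / L^2 = (1.794 - 1) / 46.72372 = 0.01699351 /cm^2
For a bare sphere: B_g = pi/R, so R_c = pi / sqrt(B_m^2)
R_c = pi / sqrt(0.01699351) = 24.100 cm

24.100


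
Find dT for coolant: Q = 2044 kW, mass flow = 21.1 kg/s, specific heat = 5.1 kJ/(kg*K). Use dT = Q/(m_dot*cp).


dT = Q / (m_dot * cp)
dT = 2044 / (21.1 * 5.1)
dT = 18.995 C

18.995


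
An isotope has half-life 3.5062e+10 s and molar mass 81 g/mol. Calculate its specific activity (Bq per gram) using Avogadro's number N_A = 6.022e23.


lambda = ln(2) / t_half = ln(2) / 3.5062e+10 = 1.976919e-11 /s
SA = lambda * N_A / M
SA = 1.976919e-11 * 6.022e23 / 81
SA = 1.4698e+11 Bq/g

1.4698e+11


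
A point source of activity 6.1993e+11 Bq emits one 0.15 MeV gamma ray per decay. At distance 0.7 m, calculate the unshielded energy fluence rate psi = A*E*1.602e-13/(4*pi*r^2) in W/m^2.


psi = A * E * 1.602e-13 / (4*pi*r^2)
psi = 6.1993e+11 * 0.15 * 1.602e-13 / (4*pi*0.7^2)
psi = 0.0024193 W/m^2

0.0024193


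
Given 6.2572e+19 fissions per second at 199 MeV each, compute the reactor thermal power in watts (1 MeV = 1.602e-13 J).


P = fission_rate * E_MeV * 1.602e-13
P = 6.2572e+19 * 199 * 1.602e-13
P = 1.9948e+09 W

1.9948e+09


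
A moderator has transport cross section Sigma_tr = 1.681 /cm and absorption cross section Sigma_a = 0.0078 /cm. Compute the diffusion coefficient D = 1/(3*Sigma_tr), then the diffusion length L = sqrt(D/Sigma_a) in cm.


D = 1 / (3 * Sigma_tr) = 1 / (3 * 1.681) = 0.1982947 cm
L = sqrt(D / Sigma_a)
L = sqrt(0.1982947 / 0.0078)
L = 5.0421 cm

5.0421


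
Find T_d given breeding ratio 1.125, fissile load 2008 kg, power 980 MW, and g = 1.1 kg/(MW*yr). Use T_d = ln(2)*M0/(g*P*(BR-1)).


Breeding gain G = BR - 1 = 1.125 - 1 = 0.125
Fissile production rate = g * P * G = 1.1 * 980 * 0.125 = 134.75 kg/yr
T_d = ln(2) * M0 / (g * P * G)
T_d = ln(2) * 2008 / 134.75 = 10.329 yr

10.329


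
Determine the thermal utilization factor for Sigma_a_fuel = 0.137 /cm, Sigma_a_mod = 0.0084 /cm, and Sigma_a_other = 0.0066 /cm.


f = Sigma_a_fuel / (Sigma_a_fuel + Sigma_a_mod + Sigma_a_other)
f = 0.137 / (0.137 + 0.0084 + 0.0066)
f = 0.90132

0.90132


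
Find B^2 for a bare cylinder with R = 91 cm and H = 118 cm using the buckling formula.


B^2 = (2.405/R)^2 + (pi/H)^2
B^2 = (2.405/91)^2 + (pi/118)^2
B^2 = 0.0014073 /cm^2

0.0014073


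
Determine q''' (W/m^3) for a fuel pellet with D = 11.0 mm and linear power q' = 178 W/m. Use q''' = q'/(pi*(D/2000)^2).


r = D / 2 / 1000 = 11.0 / 2 / 1000 = 0.0055 m
q''' = q' / (pi * r^2)
q''' = 178 / (pi * 0.0055^2)
q''' = 1.8730e+06 W/m^3

1.8730e+06
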